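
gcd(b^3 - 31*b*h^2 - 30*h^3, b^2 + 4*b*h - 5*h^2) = b + 5*h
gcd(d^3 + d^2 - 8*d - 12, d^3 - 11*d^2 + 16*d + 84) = d + 2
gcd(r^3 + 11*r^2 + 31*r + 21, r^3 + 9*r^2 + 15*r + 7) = r^2 + 8*r + 7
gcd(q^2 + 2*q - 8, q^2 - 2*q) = q - 2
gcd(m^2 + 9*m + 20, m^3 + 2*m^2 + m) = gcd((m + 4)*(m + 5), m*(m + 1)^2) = 1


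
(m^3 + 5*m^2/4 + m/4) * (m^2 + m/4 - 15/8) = m^5 + 3*m^4/2 - 21*m^3/16 - 73*m^2/32 - 15*m/32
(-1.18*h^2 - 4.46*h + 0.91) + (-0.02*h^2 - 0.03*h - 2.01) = -1.2*h^2 - 4.49*h - 1.1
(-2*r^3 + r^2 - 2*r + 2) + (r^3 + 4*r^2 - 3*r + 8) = -r^3 + 5*r^2 - 5*r + 10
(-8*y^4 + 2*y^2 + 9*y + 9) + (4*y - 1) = -8*y^4 + 2*y^2 + 13*y + 8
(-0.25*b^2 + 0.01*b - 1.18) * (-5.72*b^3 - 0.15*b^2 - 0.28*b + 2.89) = 1.43*b^5 - 0.0197*b^4 + 6.8181*b^3 - 0.5483*b^2 + 0.3593*b - 3.4102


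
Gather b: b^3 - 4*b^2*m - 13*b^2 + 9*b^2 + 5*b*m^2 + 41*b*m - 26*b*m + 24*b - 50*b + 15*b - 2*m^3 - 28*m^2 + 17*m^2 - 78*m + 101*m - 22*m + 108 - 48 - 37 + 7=b^3 + b^2*(-4*m - 4) + b*(5*m^2 + 15*m - 11) - 2*m^3 - 11*m^2 + m + 30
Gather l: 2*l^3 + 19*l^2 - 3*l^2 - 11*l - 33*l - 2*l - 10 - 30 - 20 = 2*l^3 + 16*l^2 - 46*l - 60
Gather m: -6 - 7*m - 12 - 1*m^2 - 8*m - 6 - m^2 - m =-2*m^2 - 16*m - 24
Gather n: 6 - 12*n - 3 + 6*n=3 - 6*n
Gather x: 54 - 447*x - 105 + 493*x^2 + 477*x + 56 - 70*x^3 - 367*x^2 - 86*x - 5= -70*x^3 + 126*x^2 - 56*x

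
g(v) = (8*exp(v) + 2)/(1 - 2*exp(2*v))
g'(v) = 8*exp(v)/(1 - 2*exp(2*v)) + 4*(8*exp(v) + 2)*exp(2*v)/(1 - 2*exp(2*v))^2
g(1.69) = -0.79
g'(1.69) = 0.85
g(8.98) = -0.00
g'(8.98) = 0.00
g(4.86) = -0.03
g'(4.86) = 0.03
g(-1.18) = 5.50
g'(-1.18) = 5.59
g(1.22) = -1.33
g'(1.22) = 1.54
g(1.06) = -1.60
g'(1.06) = 1.93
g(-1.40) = 4.52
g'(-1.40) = 3.50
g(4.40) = -0.05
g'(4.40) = 0.05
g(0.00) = -10.00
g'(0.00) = 32.00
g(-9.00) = 2.00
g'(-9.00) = 0.00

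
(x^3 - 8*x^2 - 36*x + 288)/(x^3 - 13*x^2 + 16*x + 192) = (x^2 - 36)/(x^2 - 5*x - 24)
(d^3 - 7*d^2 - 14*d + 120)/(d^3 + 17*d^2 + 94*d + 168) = (d^2 - 11*d + 30)/(d^2 + 13*d + 42)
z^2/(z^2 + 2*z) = z/(z + 2)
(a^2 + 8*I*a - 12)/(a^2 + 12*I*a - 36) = (a + 2*I)/(a + 6*I)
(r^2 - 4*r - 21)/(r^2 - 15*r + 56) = (r + 3)/(r - 8)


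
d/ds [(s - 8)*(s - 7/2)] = 2*s - 23/2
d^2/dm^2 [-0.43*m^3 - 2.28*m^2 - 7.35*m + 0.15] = -2.58*m - 4.56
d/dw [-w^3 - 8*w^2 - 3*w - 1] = -3*w^2 - 16*w - 3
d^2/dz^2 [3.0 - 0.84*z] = 0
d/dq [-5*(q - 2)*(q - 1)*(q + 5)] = -15*q^2 - 20*q + 65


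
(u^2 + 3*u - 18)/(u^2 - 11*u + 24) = (u + 6)/(u - 8)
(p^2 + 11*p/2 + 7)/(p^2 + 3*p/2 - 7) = (p + 2)/(p - 2)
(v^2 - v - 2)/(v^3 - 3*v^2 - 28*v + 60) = (v + 1)/(v^2 - v - 30)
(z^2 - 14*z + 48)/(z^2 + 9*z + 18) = (z^2 - 14*z + 48)/(z^2 + 9*z + 18)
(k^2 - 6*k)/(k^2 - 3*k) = (k - 6)/(k - 3)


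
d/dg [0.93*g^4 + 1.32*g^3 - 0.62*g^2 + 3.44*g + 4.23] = 3.72*g^3 + 3.96*g^2 - 1.24*g + 3.44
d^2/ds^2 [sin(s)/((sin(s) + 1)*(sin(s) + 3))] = (-sin(s)^4 + 5*sin(s)^3 + 15*sin(s)^2 - 3*sin(s) - 24)/((sin(s) + 1)^2*(sin(s) + 3)^3)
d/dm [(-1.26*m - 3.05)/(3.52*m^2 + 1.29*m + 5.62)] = (4.4352*m^2 + 21.472*m - 3.1467)/(12.3904*m^4 + 9.0816*m^3 + 41.2289*m^2 + 14.4996*m + 31.5844)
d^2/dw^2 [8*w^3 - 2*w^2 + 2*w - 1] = 48*w - 4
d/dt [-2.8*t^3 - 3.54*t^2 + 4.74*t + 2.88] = -8.4*t^2 - 7.08*t + 4.74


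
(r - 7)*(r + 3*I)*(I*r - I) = I*r^3 - 3*r^2 - 8*I*r^2 + 24*r + 7*I*r - 21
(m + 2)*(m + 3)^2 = m^3 + 8*m^2 + 21*m + 18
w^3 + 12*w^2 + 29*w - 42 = (w - 1)*(w + 6)*(w + 7)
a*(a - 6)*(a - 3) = a^3 - 9*a^2 + 18*a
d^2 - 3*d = d*(d - 3)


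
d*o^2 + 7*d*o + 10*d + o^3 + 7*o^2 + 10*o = (d + o)*(o + 2)*(o + 5)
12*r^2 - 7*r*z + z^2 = (-4*r + z)*(-3*r + z)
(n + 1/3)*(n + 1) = n^2 + 4*n/3 + 1/3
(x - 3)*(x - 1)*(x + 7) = x^3 + 3*x^2 - 25*x + 21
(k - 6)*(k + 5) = k^2 - k - 30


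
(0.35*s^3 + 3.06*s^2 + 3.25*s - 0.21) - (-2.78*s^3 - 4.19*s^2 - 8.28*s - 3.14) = 3.13*s^3 + 7.25*s^2 + 11.53*s + 2.93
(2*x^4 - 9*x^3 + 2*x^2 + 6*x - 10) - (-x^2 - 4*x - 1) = 2*x^4 - 9*x^3 + 3*x^2 + 10*x - 9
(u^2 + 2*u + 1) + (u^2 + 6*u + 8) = 2*u^2 + 8*u + 9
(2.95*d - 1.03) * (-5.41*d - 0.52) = -15.9595*d^2 + 4.0383*d + 0.5356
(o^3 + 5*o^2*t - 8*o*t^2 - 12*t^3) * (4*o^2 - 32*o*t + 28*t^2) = 4*o^5 - 12*o^4*t - 164*o^3*t^2 + 348*o^2*t^3 + 160*o*t^4 - 336*t^5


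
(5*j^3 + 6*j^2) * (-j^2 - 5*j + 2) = -5*j^5 - 31*j^4 - 20*j^3 + 12*j^2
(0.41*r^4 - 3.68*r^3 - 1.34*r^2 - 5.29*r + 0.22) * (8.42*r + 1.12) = 3.4522*r^5 - 30.5264*r^4 - 15.4044*r^3 - 46.0426*r^2 - 4.0724*r + 0.2464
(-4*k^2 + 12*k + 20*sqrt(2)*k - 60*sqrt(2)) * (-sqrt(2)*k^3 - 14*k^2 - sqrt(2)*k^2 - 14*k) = 4*sqrt(2)*k^5 - 8*sqrt(2)*k^4 + 16*k^4 - 292*sqrt(2)*k^3 - 32*k^3 - 48*k^2 + 560*sqrt(2)*k^2 + 840*sqrt(2)*k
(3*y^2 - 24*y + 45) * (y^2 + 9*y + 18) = 3*y^4 + 3*y^3 - 117*y^2 - 27*y + 810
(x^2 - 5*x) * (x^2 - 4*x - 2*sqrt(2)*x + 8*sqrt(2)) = x^4 - 9*x^3 - 2*sqrt(2)*x^3 + 20*x^2 + 18*sqrt(2)*x^2 - 40*sqrt(2)*x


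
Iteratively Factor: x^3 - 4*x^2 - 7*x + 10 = (x - 5)*(x^2 + x - 2) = (x - 5)*(x - 1)*(x + 2)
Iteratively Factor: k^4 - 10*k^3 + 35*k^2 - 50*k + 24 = (k - 1)*(k^3 - 9*k^2 + 26*k - 24) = (k - 2)*(k - 1)*(k^2 - 7*k + 12) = (k - 3)*(k - 2)*(k - 1)*(k - 4)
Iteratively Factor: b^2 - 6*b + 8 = (b - 4)*(b - 2)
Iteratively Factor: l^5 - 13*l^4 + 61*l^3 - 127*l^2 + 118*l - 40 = (l - 1)*(l^4 - 12*l^3 + 49*l^2 - 78*l + 40) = (l - 5)*(l - 1)*(l^3 - 7*l^2 + 14*l - 8) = (l - 5)*(l - 1)^2*(l^2 - 6*l + 8) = (l - 5)*(l - 4)*(l - 1)^2*(l - 2)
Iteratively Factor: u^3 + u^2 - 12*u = (u - 3)*(u^2 + 4*u) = (u - 3)*(u + 4)*(u)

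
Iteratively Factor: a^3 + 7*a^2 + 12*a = (a + 3)*(a^2 + 4*a) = (a + 3)*(a + 4)*(a)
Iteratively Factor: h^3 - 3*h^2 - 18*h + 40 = (h + 4)*(h^2 - 7*h + 10) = (h - 2)*(h + 4)*(h - 5)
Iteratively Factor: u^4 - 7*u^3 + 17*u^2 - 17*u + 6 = (u - 3)*(u^3 - 4*u^2 + 5*u - 2) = (u - 3)*(u - 1)*(u^2 - 3*u + 2) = (u - 3)*(u - 1)^2*(u - 2)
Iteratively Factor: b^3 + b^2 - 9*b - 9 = (b + 3)*(b^2 - 2*b - 3) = (b - 3)*(b + 3)*(b + 1)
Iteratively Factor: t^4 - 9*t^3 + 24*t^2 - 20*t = (t)*(t^3 - 9*t^2 + 24*t - 20) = t*(t - 2)*(t^2 - 7*t + 10) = t*(t - 5)*(t - 2)*(t - 2)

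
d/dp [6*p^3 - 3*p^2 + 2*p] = 18*p^2 - 6*p + 2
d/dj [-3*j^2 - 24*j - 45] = -6*j - 24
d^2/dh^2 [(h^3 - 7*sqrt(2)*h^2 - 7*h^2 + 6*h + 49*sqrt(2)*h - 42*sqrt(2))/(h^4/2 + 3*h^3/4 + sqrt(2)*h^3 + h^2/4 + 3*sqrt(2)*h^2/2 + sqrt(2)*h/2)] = 8*(4*h^9 - 84*sqrt(2)*h^8 - 84*h^8 - 324*h^7 + 846*sqrt(2)*h^7 + 649*sqrt(2)*h^6 + 6068*h^6 + 1566*h^5 + 3339*sqrt(2)*h^5 - 14370*h^4 - 2805*sqrt(2)*h^4 - 14125*sqrt(2)*h^3 - 14322*h^3 - 11214*sqrt(2)*h^2 - 4536*h^2 - 3024*sqrt(2)*h - 504*h - 336*sqrt(2))/(h^3*(8*h^9 + 36*h^8 + 48*sqrt(2)*h^8 + 258*h^7 + 216*sqrt(2)*h^7 + 524*sqrt(2)*h^6 + 927*h^6 + 954*sqrt(2)*h^5 + 1617*h^5 + 1521*h^4 + 1254*sqrt(2)*h^4 + 793*h^3 + 1062*sqrt(2)*h^3 + 216*h^2 + 534*sqrt(2)*h^2 + 24*h + 144*sqrt(2)*h + 16*sqrt(2)))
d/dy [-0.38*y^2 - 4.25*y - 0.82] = -0.76*y - 4.25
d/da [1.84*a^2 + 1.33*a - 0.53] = 3.68*a + 1.33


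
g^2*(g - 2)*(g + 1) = g^4 - g^3 - 2*g^2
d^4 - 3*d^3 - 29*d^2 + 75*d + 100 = (d - 5)*(d - 4)*(d + 1)*(d + 5)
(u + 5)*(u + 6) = u^2 + 11*u + 30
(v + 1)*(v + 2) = v^2 + 3*v + 2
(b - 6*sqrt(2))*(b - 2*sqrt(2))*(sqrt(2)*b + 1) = sqrt(2)*b^3 - 15*b^2 + 16*sqrt(2)*b + 24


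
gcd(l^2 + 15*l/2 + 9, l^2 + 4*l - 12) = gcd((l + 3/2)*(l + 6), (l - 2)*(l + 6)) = l + 6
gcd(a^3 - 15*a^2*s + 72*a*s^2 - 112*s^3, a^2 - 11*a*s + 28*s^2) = a^2 - 11*a*s + 28*s^2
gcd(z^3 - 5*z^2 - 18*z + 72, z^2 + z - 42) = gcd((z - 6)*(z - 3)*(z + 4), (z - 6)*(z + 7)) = z - 6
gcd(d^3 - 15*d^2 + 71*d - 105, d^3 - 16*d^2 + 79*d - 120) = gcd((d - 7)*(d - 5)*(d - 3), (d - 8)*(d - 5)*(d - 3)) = d^2 - 8*d + 15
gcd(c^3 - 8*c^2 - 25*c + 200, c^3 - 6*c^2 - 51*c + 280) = c^2 - 13*c + 40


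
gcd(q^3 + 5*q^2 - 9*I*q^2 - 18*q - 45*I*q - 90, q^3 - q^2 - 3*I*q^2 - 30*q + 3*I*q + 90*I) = q^2 + q*(5 - 3*I) - 15*I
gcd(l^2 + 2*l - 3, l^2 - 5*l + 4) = l - 1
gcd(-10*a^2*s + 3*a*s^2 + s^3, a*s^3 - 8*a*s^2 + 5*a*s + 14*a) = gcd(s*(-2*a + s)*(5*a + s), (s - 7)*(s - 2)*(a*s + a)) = 1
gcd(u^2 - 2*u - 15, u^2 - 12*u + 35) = u - 5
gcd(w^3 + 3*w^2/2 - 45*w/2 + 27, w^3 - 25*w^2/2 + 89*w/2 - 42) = w - 3/2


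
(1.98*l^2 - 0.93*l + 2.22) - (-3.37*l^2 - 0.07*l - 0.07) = 5.35*l^2 - 0.86*l + 2.29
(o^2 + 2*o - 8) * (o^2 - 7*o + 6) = o^4 - 5*o^3 - 16*o^2 + 68*o - 48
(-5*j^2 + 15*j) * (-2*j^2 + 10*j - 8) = 10*j^4 - 80*j^3 + 190*j^2 - 120*j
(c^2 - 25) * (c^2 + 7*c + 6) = c^4 + 7*c^3 - 19*c^2 - 175*c - 150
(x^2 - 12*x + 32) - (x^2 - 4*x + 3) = 29 - 8*x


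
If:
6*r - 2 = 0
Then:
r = 1/3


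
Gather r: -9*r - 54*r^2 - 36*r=-54*r^2 - 45*r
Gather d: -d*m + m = -d*m + m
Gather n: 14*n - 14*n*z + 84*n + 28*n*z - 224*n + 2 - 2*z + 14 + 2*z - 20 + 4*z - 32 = n*(14*z - 126) + 4*z - 36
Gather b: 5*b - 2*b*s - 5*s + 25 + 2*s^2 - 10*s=b*(5 - 2*s) + 2*s^2 - 15*s + 25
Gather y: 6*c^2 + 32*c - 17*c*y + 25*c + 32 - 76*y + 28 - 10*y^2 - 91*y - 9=6*c^2 + 57*c - 10*y^2 + y*(-17*c - 167) + 51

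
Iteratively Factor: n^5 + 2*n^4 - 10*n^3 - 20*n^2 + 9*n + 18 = (n - 3)*(n^4 + 5*n^3 + 5*n^2 - 5*n - 6) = (n - 3)*(n - 1)*(n^3 + 6*n^2 + 11*n + 6) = (n - 3)*(n - 1)*(n + 2)*(n^2 + 4*n + 3) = (n - 3)*(n - 1)*(n + 1)*(n + 2)*(n + 3)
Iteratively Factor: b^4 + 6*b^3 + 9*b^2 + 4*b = (b)*(b^3 + 6*b^2 + 9*b + 4) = b*(b + 4)*(b^2 + 2*b + 1) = b*(b + 1)*(b + 4)*(b + 1)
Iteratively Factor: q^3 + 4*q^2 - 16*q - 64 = (q + 4)*(q^2 - 16) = (q + 4)^2*(q - 4)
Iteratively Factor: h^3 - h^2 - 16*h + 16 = (h - 1)*(h^2 - 16) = (h - 4)*(h - 1)*(h + 4)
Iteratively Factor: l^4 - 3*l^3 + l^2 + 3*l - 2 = (l - 2)*(l^3 - l^2 - l + 1) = (l - 2)*(l - 1)*(l^2 - 1) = (l - 2)*(l - 1)*(l + 1)*(l - 1)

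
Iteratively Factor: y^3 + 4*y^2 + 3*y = (y + 3)*(y^2 + y) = y*(y + 3)*(y + 1)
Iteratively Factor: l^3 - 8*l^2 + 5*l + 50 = (l + 2)*(l^2 - 10*l + 25) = (l - 5)*(l + 2)*(l - 5)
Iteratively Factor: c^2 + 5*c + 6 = (c + 3)*(c + 2)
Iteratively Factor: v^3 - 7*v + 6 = (v - 1)*(v^2 + v - 6) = (v - 1)*(v + 3)*(v - 2)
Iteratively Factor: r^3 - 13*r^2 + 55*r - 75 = (r - 3)*(r^2 - 10*r + 25) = (r - 5)*(r - 3)*(r - 5)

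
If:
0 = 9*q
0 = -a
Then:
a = 0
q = 0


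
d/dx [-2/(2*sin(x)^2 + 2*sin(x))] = (2/tan(x) + cos(x)/sin(x)^2)/(sin(x) + 1)^2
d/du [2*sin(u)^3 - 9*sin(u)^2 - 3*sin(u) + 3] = -3*(6*sin(u) + cos(2*u))*cos(u)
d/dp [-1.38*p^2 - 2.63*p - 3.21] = -2.76*p - 2.63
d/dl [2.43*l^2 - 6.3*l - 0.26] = 4.86*l - 6.3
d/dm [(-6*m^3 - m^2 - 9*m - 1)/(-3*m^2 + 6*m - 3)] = (6*m^3 - 18*m^2 - 11*m - 11)/(3*(m^3 - 3*m^2 + 3*m - 1))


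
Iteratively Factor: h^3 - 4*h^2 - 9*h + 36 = (h + 3)*(h^2 - 7*h + 12) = (h - 3)*(h + 3)*(h - 4)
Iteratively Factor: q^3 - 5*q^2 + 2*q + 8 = (q - 4)*(q^2 - q - 2) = (q - 4)*(q + 1)*(q - 2)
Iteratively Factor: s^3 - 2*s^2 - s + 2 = (s - 1)*(s^2 - s - 2) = (s - 1)*(s + 1)*(s - 2)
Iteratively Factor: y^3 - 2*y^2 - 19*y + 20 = (y + 4)*(y^2 - 6*y + 5) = (y - 5)*(y + 4)*(y - 1)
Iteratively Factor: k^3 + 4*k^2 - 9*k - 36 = (k + 3)*(k^2 + k - 12) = (k + 3)*(k + 4)*(k - 3)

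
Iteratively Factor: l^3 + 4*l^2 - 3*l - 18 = (l + 3)*(l^2 + l - 6) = (l - 2)*(l + 3)*(l + 3)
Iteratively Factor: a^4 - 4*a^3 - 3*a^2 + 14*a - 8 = (a - 1)*(a^3 - 3*a^2 - 6*a + 8) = (a - 4)*(a - 1)*(a^2 + a - 2) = (a - 4)*(a - 1)^2*(a + 2)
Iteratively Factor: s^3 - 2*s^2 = (s)*(s^2 - 2*s) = s^2*(s - 2)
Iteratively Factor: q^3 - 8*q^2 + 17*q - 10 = (q - 1)*(q^2 - 7*q + 10) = (q - 2)*(q - 1)*(q - 5)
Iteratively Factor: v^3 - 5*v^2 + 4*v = (v - 1)*(v^2 - 4*v) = v*(v - 1)*(v - 4)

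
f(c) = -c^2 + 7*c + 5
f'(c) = 7 - 2*c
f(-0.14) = 4.00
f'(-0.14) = 7.28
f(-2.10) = -14.11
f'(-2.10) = 11.20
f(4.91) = 15.26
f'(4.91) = -2.82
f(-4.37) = -44.69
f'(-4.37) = 15.74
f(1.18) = 11.87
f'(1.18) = 4.64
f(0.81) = 10.01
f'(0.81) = 5.38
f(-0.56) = 0.77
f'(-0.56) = 8.12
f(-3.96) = -38.40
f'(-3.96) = 14.92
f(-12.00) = -223.00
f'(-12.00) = 31.00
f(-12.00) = -223.00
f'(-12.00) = 31.00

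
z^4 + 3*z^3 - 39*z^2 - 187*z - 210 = (z - 7)*(z + 2)*(z + 3)*(z + 5)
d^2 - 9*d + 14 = (d - 7)*(d - 2)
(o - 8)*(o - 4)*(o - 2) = o^3 - 14*o^2 + 56*o - 64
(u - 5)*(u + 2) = u^2 - 3*u - 10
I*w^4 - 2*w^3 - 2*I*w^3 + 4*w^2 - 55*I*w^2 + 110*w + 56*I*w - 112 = (w - 8)*(w + 7)*(w + 2*I)*(I*w - I)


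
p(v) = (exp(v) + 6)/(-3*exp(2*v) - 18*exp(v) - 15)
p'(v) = (exp(v) + 6)*(6*exp(2*v) + 18*exp(v))/(-3*exp(2*v) - 18*exp(v) - 15)^2 + exp(v)/(-3*exp(2*v) - 18*exp(v) - 15)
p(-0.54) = -0.25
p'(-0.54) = 0.10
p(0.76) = -0.12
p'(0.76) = 0.09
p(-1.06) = -0.29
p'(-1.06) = 0.08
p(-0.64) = -0.26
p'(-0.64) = 0.09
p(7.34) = -0.00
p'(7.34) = 0.00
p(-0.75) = -0.27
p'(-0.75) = 0.09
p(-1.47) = -0.32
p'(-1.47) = 0.06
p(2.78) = -0.02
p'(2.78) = 0.02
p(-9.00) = -0.40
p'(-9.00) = 0.00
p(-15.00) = -0.40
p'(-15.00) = 0.00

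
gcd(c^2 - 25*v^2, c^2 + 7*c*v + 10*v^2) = c + 5*v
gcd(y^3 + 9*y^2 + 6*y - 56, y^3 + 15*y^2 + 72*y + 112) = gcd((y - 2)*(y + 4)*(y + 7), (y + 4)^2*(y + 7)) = y^2 + 11*y + 28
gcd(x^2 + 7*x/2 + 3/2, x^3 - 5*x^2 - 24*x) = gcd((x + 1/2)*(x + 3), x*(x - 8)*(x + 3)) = x + 3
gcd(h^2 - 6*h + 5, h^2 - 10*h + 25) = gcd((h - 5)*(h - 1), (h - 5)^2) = h - 5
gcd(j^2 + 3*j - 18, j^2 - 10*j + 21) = j - 3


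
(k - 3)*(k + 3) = k^2 - 9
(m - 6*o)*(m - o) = m^2 - 7*m*o + 6*o^2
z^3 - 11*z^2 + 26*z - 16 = (z - 8)*(z - 2)*(z - 1)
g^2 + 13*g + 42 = (g + 6)*(g + 7)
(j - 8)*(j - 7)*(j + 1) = j^3 - 14*j^2 + 41*j + 56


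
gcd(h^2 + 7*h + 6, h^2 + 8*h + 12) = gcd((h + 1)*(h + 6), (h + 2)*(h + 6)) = h + 6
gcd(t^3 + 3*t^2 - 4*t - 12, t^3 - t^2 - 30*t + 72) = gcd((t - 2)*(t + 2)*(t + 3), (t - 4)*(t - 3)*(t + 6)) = 1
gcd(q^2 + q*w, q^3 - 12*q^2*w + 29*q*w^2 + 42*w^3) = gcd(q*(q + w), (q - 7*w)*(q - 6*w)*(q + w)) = q + w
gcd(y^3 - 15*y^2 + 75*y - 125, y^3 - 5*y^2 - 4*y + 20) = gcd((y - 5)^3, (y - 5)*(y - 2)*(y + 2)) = y - 5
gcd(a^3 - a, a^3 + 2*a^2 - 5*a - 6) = a + 1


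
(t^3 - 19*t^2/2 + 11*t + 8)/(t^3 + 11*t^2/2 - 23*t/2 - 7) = (t - 8)/(t + 7)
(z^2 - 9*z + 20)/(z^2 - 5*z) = (z - 4)/z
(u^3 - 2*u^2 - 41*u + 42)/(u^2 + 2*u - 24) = (u^2 - 8*u + 7)/(u - 4)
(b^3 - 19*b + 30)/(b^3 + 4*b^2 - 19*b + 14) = (b^2 + 2*b - 15)/(b^2 + 6*b - 7)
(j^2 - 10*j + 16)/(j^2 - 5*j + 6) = (j - 8)/(j - 3)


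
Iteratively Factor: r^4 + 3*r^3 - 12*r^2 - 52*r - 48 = (r - 4)*(r^3 + 7*r^2 + 16*r + 12) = (r - 4)*(r + 2)*(r^2 + 5*r + 6) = (r - 4)*(r + 2)*(r + 3)*(r + 2)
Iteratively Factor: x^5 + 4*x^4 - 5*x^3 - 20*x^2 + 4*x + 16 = (x + 4)*(x^4 - 5*x^2 + 4) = (x + 1)*(x + 4)*(x^3 - x^2 - 4*x + 4) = (x - 1)*(x + 1)*(x + 4)*(x^2 - 4) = (x - 2)*(x - 1)*(x + 1)*(x + 4)*(x + 2)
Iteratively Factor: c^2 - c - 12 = (c - 4)*(c + 3)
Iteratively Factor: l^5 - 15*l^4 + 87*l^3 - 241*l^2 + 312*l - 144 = (l - 4)*(l^4 - 11*l^3 + 43*l^2 - 69*l + 36) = (l - 4)*(l - 3)*(l^3 - 8*l^2 + 19*l - 12) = (l - 4)*(l - 3)^2*(l^2 - 5*l + 4) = (l - 4)^2*(l - 3)^2*(l - 1)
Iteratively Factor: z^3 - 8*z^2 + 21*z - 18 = (z - 3)*(z^2 - 5*z + 6) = (z - 3)*(z - 2)*(z - 3)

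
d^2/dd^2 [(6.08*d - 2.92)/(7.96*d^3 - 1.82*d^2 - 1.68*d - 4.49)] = (2311.431168*d^5 - 2748.68352*d^4 + 879.734016*d^3 + 2783.877792*d^2 - 977.848224*d - 60.484816)/(504.358336*d^9 - 345.954336*d^8 - 240.242352*d^7 - 713.478344*d^6 + 440.989584*d^5 + 300.2349*d^4 + 394.309812*d^3 - 148.091874*d^2 - 101.606904*d - 90.518849)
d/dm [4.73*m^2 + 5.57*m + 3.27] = 9.46*m + 5.57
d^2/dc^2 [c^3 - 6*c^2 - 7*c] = 6*c - 12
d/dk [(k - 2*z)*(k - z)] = 2*k - 3*z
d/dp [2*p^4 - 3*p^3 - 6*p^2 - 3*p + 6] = 8*p^3 - 9*p^2 - 12*p - 3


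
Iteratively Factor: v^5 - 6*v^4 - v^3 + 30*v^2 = (v)*(v^4 - 6*v^3 - v^2 + 30*v) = v*(v - 3)*(v^3 - 3*v^2 - 10*v) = v^2*(v - 3)*(v^2 - 3*v - 10) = v^2*(v - 5)*(v - 3)*(v + 2)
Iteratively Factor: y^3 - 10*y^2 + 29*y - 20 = (y - 4)*(y^2 - 6*y + 5) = (y - 5)*(y - 4)*(y - 1)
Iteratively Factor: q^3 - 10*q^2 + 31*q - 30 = (q - 3)*(q^2 - 7*q + 10) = (q - 5)*(q - 3)*(q - 2)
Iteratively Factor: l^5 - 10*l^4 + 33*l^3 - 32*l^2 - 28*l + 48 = (l - 3)*(l^4 - 7*l^3 + 12*l^2 + 4*l - 16) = (l - 3)*(l - 2)*(l^3 - 5*l^2 + 2*l + 8) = (l - 3)*(l - 2)^2*(l^2 - 3*l - 4) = (l - 3)*(l - 2)^2*(l + 1)*(l - 4)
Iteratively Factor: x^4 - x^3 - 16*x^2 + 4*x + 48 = (x + 2)*(x^3 - 3*x^2 - 10*x + 24) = (x + 2)*(x + 3)*(x^2 - 6*x + 8) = (x - 4)*(x + 2)*(x + 3)*(x - 2)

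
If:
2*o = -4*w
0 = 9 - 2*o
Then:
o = 9/2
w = -9/4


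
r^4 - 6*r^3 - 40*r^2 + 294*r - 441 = (r - 7)*(r - 3)^2*(r + 7)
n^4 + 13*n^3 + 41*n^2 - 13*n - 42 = (n - 1)*(n + 1)*(n + 6)*(n + 7)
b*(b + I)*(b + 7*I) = b^3 + 8*I*b^2 - 7*b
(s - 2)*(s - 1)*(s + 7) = s^3 + 4*s^2 - 19*s + 14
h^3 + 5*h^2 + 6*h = h*(h + 2)*(h + 3)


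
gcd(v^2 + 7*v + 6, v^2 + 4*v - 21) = 1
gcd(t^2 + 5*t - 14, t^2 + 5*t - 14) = t^2 + 5*t - 14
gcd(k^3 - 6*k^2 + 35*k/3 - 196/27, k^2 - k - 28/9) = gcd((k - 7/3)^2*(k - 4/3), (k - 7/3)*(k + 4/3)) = k - 7/3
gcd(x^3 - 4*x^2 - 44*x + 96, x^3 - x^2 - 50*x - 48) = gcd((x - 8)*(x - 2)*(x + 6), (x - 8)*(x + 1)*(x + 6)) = x^2 - 2*x - 48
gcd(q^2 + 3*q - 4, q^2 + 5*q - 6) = q - 1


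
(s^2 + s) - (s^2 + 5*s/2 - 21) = 21 - 3*s/2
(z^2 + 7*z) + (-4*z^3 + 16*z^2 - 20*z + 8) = -4*z^3 + 17*z^2 - 13*z + 8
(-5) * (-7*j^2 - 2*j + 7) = 35*j^2 + 10*j - 35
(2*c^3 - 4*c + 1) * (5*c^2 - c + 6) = 10*c^5 - 2*c^4 - 8*c^3 + 9*c^2 - 25*c + 6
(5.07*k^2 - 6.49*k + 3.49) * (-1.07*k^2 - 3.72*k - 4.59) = -5.4249*k^4 - 11.9161*k^3 - 2.8628*k^2 + 16.8063*k - 16.0191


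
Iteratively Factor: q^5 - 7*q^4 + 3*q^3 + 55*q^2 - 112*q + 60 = (q - 2)*(q^4 - 5*q^3 - 7*q^2 + 41*q - 30) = (q - 2)^2*(q^3 - 3*q^2 - 13*q + 15) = (q - 5)*(q - 2)^2*(q^2 + 2*q - 3) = (q - 5)*(q - 2)^2*(q + 3)*(q - 1)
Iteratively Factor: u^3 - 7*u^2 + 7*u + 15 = (u + 1)*(u^2 - 8*u + 15) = (u - 5)*(u + 1)*(u - 3)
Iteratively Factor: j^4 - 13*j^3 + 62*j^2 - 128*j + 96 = (j - 4)*(j^3 - 9*j^2 + 26*j - 24) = (j - 4)^2*(j^2 - 5*j + 6) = (j - 4)^2*(j - 3)*(j - 2)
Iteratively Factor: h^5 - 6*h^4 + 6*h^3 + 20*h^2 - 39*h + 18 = (h - 1)*(h^4 - 5*h^3 + h^2 + 21*h - 18) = (h - 3)*(h - 1)*(h^3 - 2*h^2 - 5*h + 6) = (h - 3)*(h - 1)*(h + 2)*(h^2 - 4*h + 3) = (h - 3)*(h - 1)^2*(h + 2)*(h - 3)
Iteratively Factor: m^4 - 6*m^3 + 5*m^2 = (m - 1)*(m^3 - 5*m^2) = (m - 5)*(m - 1)*(m^2) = m*(m - 5)*(m - 1)*(m)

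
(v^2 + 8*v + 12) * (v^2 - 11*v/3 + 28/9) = v^4 + 13*v^3/3 - 128*v^2/9 - 172*v/9 + 112/3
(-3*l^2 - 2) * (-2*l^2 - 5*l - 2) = 6*l^4 + 15*l^3 + 10*l^2 + 10*l + 4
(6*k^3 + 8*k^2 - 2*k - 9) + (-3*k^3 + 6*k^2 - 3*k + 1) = 3*k^3 + 14*k^2 - 5*k - 8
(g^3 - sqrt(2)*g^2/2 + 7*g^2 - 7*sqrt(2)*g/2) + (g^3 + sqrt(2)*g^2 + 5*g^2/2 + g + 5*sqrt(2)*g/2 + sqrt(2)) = 2*g^3 + sqrt(2)*g^2/2 + 19*g^2/2 - sqrt(2)*g + g + sqrt(2)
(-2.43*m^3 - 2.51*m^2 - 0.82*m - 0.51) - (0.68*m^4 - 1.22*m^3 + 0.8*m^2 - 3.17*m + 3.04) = -0.68*m^4 - 1.21*m^3 - 3.31*m^2 + 2.35*m - 3.55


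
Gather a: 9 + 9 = 18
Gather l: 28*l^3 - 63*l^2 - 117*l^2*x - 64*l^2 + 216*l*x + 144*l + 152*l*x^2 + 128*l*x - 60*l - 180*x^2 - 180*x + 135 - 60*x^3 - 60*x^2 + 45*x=28*l^3 + l^2*(-117*x - 127) + l*(152*x^2 + 344*x + 84) - 60*x^3 - 240*x^2 - 135*x + 135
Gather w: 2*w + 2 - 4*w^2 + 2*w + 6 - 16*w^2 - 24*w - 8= -20*w^2 - 20*w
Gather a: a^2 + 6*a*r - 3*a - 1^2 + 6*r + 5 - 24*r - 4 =a^2 + a*(6*r - 3) - 18*r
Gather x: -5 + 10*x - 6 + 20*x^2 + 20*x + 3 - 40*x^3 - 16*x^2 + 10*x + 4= -40*x^3 + 4*x^2 + 40*x - 4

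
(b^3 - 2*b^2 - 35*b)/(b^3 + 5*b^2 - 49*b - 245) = b/(b + 7)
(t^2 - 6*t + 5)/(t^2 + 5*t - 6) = (t - 5)/(t + 6)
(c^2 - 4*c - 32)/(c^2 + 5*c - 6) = (c^2 - 4*c - 32)/(c^2 + 5*c - 6)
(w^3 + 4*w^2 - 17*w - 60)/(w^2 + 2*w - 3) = (w^2 + w - 20)/(w - 1)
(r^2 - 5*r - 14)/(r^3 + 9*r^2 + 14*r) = (r - 7)/(r*(r + 7))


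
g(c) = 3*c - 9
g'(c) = 3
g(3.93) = 2.79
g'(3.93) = 3.00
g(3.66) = 1.98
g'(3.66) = 3.00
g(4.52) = 4.56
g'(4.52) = 3.00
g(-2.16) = -15.48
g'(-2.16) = 3.00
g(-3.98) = -20.94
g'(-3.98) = 3.00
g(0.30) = -8.10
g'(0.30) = 3.00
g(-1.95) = -14.85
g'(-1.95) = 3.00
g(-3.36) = -19.08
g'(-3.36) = 3.00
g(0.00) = -9.00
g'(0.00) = 3.00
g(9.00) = 18.00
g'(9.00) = 3.00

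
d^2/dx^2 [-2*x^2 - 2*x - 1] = -4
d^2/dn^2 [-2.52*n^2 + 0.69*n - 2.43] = -5.04000000000000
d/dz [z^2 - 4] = 2*z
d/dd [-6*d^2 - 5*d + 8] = -12*d - 5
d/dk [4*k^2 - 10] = 8*k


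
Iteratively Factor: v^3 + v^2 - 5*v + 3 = (v + 3)*(v^2 - 2*v + 1) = (v - 1)*(v + 3)*(v - 1)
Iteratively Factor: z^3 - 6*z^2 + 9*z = (z - 3)*(z^2 - 3*z) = z*(z - 3)*(z - 3)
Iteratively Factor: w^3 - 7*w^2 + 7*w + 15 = (w + 1)*(w^2 - 8*w + 15) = (w - 3)*(w + 1)*(w - 5)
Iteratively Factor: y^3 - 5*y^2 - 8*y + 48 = (y - 4)*(y^2 - y - 12) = (y - 4)*(y + 3)*(y - 4)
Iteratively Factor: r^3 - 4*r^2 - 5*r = (r)*(r^2 - 4*r - 5) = r*(r - 5)*(r + 1)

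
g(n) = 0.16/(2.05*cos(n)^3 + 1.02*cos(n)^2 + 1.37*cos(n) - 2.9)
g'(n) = 0.16*(6.15*sin(n)*cos(n)^2 + 2.04*sin(n)*cos(n) + 1.37*sin(n))/(2.05*cos(n)^3 + 1.02*cos(n)^2 + 1.37*cos(n) - 2.9)^2 = (0.984*cos(n)^2 + 0.3264*cos(n) + 0.2192)*sin(n)/(2.05*cos(n)^3 + 1.02*cos(n)^2 + 1.37*cos(n) - 2.9)^2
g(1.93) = -0.05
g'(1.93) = 0.02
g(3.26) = -0.03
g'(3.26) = -0.00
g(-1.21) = -0.07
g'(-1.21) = -0.09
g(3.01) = -0.03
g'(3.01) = 0.00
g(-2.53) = -0.04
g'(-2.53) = -0.02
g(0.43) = 0.22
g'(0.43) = 1.05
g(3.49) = -0.03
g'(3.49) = -0.01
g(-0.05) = 0.10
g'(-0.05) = -0.03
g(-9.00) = -0.03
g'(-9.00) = -0.01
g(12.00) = 0.75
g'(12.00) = -13.97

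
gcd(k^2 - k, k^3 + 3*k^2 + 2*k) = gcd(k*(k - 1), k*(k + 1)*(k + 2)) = k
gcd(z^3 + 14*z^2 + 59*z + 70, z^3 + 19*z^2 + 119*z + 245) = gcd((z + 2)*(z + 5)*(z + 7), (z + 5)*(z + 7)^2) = z^2 + 12*z + 35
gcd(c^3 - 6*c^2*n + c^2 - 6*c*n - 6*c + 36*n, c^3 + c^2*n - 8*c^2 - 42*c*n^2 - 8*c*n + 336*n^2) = c - 6*n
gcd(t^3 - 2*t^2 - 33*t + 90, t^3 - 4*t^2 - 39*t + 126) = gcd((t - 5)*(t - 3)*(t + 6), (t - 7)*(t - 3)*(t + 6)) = t^2 + 3*t - 18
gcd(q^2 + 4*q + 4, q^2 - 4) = q + 2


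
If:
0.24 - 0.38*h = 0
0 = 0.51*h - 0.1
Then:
No Solution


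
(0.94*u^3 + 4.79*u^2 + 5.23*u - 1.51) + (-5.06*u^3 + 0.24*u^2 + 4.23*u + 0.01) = -4.12*u^3 + 5.03*u^2 + 9.46*u - 1.5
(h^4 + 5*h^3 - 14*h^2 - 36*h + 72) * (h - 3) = h^5 + 2*h^4 - 29*h^3 + 6*h^2 + 180*h - 216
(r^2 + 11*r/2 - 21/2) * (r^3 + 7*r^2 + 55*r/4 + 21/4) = r^5 + 25*r^4/2 + 167*r^3/4 + 59*r^2/8 - 231*r/2 - 441/8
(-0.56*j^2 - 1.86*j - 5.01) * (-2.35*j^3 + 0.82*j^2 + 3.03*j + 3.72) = 1.316*j^5 + 3.9118*j^4 + 8.5515*j^3 - 11.8272*j^2 - 22.0995*j - 18.6372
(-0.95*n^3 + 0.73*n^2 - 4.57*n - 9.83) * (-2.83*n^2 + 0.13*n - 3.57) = 2.6885*n^5 - 2.1894*n^4 + 16.4195*n^3 + 24.6187*n^2 + 15.037*n + 35.0931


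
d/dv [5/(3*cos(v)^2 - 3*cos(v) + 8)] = 15*(2*cos(v) - 1)*sin(v)/(3*cos(v)^2 - 3*cos(v) + 8)^2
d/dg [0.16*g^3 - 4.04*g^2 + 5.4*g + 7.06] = 0.48*g^2 - 8.08*g + 5.4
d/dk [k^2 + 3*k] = 2*k + 3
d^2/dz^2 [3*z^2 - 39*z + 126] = 6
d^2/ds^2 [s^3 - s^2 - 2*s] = 6*s - 2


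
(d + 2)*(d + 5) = d^2 + 7*d + 10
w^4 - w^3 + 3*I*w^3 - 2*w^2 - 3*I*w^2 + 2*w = w*(w - 1)*(w + I)*(w + 2*I)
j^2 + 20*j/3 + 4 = (j + 2/3)*(j + 6)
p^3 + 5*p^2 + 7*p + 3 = (p + 1)^2*(p + 3)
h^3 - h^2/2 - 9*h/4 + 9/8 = (h - 3/2)*(h - 1/2)*(h + 3/2)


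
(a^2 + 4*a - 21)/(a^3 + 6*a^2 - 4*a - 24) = (a^2 + 4*a - 21)/(a^3 + 6*a^2 - 4*a - 24)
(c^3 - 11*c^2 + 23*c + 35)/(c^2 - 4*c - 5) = c - 7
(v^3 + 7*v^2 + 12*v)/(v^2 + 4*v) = v + 3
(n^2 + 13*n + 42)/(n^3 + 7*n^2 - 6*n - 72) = (n + 7)/(n^2 + n - 12)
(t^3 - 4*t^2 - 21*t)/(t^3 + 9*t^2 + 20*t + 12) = t*(t^2 - 4*t - 21)/(t^3 + 9*t^2 + 20*t + 12)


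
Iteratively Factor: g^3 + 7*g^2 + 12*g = (g + 3)*(g^2 + 4*g) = (g + 3)*(g + 4)*(g)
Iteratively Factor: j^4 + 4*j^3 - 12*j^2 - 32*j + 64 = (j + 4)*(j^3 - 12*j + 16) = (j - 2)*(j + 4)*(j^2 + 2*j - 8) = (j - 2)*(j + 4)^2*(j - 2)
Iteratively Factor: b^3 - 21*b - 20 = (b - 5)*(b^2 + 5*b + 4) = (b - 5)*(b + 4)*(b + 1)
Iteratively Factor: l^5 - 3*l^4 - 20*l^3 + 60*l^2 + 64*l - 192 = (l + 4)*(l^4 - 7*l^3 + 8*l^2 + 28*l - 48) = (l - 2)*(l + 4)*(l^3 - 5*l^2 - 2*l + 24) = (l - 2)*(l + 2)*(l + 4)*(l^2 - 7*l + 12) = (l - 3)*(l - 2)*(l + 2)*(l + 4)*(l - 4)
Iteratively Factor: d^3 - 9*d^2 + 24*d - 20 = (d - 2)*(d^2 - 7*d + 10) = (d - 2)^2*(d - 5)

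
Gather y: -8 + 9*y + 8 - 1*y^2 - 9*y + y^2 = 0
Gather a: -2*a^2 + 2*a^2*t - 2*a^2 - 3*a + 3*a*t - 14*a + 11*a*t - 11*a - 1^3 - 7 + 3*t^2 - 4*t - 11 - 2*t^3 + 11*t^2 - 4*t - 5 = a^2*(2*t - 4) + a*(14*t - 28) - 2*t^3 + 14*t^2 - 8*t - 24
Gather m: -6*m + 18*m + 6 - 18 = 12*m - 12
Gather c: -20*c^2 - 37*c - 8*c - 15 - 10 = -20*c^2 - 45*c - 25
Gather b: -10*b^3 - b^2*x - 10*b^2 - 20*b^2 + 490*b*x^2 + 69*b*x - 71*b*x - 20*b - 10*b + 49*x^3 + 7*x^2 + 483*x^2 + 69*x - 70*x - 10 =-10*b^3 + b^2*(-x - 30) + b*(490*x^2 - 2*x - 30) + 49*x^3 + 490*x^2 - x - 10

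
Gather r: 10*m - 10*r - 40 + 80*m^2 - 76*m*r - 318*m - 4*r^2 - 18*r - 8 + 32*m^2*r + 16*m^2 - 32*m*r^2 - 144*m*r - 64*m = 96*m^2 - 372*m + r^2*(-32*m - 4) + r*(32*m^2 - 220*m - 28) - 48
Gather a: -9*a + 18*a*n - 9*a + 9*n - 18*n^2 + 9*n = a*(18*n - 18) - 18*n^2 + 18*n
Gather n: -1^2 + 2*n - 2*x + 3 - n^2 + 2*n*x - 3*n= -n^2 + n*(2*x - 1) - 2*x + 2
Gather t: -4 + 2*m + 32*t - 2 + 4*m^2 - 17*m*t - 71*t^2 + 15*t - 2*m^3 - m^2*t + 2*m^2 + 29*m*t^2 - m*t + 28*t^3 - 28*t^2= -2*m^3 + 6*m^2 + 2*m + 28*t^3 + t^2*(29*m - 99) + t*(-m^2 - 18*m + 47) - 6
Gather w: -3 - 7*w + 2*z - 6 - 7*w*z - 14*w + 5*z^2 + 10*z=w*(-7*z - 21) + 5*z^2 + 12*z - 9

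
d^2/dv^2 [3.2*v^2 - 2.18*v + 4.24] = 6.40000000000000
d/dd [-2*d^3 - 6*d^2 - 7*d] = -6*d^2 - 12*d - 7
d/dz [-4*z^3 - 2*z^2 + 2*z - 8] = -12*z^2 - 4*z + 2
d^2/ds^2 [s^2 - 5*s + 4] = 2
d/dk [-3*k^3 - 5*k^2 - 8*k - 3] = -9*k^2 - 10*k - 8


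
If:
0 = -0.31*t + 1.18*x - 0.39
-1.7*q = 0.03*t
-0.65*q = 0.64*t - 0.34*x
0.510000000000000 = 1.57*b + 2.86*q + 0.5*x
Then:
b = 0.21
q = -0.00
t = 0.21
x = 0.39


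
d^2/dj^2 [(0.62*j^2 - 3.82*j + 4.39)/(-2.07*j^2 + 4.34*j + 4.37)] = (3.5527136788005e-15*j^4 + 21.596724*j^3 - 146.515014*j^2 + 443.96532*j - 413.378438)/(8.869743*j^6 - 55.789398*j^5 + 60.794037*j^4 + 153.808732*j^3 - 128.342967*j^2 - 248.641638*j - 83.453453)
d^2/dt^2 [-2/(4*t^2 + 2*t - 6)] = 2*(4*t^2 + 2*t - (4*t + 1)^2 - 6)/(2*t^2 + t - 3)^3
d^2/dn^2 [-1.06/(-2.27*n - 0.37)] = 10.924148/(2.27*n + 0.37)^3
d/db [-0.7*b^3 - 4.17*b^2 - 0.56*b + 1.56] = -2.1*b^2 - 8.34*b - 0.56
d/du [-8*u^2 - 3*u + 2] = -16*u - 3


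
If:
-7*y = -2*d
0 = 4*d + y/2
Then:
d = 0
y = 0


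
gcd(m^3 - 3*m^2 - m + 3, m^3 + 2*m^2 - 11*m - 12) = m^2 - 2*m - 3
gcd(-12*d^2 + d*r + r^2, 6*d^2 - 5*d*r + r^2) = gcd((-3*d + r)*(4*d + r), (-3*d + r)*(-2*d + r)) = -3*d + r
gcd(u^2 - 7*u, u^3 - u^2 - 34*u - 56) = u - 7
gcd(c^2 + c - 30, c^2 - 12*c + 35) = c - 5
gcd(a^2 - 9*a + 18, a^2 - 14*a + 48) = a - 6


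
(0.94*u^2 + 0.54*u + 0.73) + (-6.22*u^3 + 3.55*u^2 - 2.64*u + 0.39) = -6.22*u^3 + 4.49*u^2 - 2.1*u + 1.12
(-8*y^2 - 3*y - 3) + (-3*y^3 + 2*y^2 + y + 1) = -3*y^3 - 6*y^2 - 2*y - 2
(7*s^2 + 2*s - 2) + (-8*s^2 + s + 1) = -s^2 + 3*s - 1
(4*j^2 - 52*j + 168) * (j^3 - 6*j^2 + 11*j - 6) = 4*j^5 - 76*j^4 + 524*j^3 - 1604*j^2 + 2160*j - 1008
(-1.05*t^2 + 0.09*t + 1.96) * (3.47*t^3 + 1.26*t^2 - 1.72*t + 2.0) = -3.6435*t^5 - 1.0107*t^4 + 8.7206*t^3 + 0.2148*t^2 - 3.1912*t + 3.92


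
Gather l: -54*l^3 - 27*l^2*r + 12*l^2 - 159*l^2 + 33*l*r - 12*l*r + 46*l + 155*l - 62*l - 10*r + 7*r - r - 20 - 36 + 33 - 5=-54*l^3 + l^2*(-27*r - 147) + l*(21*r + 139) - 4*r - 28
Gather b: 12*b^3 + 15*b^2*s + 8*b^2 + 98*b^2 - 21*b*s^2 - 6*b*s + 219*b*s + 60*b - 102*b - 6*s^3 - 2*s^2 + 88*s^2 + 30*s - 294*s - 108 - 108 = 12*b^3 + b^2*(15*s + 106) + b*(-21*s^2 + 213*s - 42) - 6*s^3 + 86*s^2 - 264*s - 216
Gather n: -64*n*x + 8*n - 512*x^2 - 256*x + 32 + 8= n*(8 - 64*x) - 512*x^2 - 256*x + 40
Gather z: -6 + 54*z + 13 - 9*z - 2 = 45*z + 5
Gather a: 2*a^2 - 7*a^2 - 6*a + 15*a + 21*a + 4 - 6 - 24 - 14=-5*a^2 + 30*a - 40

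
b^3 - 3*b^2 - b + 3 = (b - 3)*(b - 1)*(b + 1)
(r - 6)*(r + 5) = r^2 - r - 30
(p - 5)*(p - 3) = p^2 - 8*p + 15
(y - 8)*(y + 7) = y^2 - y - 56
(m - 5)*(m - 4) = m^2 - 9*m + 20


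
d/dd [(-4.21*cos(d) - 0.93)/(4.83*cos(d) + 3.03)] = 8.2644*sin(d)/(4.83*cos(d) + 3.03)^2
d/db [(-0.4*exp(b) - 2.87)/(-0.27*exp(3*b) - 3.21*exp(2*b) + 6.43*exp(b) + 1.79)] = (-0.216*exp(3*b) - 3.6087*exp(2*b) - 18.4254*exp(b) + 17.7381)*exp(b)/(0.0729*exp(6*b) + 1.7334*exp(5*b) + 6.8319*exp(4*b) - 42.2472*exp(3*b) + 29.8531*exp(2*b) + 23.0194*exp(b) + 3.2041)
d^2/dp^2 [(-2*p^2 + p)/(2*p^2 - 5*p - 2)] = 4*(-8*p^3 - 12*p^2 + 6*p - 9)/(8*p^6 - 60*p^5 + 126*p^4 - 5*p^3 - 126*p^2 - 60*p - 8)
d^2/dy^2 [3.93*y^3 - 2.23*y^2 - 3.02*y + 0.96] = 23.58*y - 4.46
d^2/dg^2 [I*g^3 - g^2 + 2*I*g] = 6*I*g - 2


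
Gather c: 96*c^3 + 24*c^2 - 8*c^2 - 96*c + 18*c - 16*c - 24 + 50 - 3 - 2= 96*c^3 + 16*c^2 - 94*c + 21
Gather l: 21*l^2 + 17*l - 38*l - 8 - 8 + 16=21*l^2 - 21*l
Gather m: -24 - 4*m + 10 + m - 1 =-3*m - 15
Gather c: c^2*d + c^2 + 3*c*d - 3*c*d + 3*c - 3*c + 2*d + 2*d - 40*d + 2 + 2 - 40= c^2*(d + 1) - 36*d - 36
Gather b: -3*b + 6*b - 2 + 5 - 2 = 3*b + 1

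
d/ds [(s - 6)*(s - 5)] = 2*s - 11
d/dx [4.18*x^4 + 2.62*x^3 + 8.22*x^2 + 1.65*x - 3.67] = 16.72*x^3 + 7.86*x^2 + 16.44*x + 1.65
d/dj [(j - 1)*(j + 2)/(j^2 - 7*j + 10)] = 4*(-2*j^2 + 6*j - 1)/(j^4 - 14*j^3 + 69*j^2 - 140*j + 100)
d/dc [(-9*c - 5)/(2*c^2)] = (9*c + 10)/(2*c^3)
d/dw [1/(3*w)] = -1/(3*w^2)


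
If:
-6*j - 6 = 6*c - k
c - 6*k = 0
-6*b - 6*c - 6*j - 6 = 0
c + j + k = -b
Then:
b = -1/6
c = 6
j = -41/6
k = 1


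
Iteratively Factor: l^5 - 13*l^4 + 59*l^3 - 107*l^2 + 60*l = (l - 5)*(l^4 - 8*l^3 + 19*l^2 - 12*l) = (l - 5)*(l - 3)*(l^3 - 5*l^2 + 4*l) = (l - 5)*(l - 4)*(l - 3)*(l^2 - l) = (l - 5)*(l - 4)*(l - 3)*(l - 1)*(l)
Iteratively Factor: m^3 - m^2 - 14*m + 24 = (m - 3)*(m^2 + 2*m - 8) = (m - 3)*(m - 2)*(m + 4)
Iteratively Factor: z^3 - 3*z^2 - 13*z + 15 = (z + 3)*(z^2 - 6*z + 5) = (z - 1)*(z + 3)*(z - 5)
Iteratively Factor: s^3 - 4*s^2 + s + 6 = (s - 3)*(s^2 - s - 2) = (s - 3)*(s + 1)*(s - 2)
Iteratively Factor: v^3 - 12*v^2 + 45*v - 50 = (v - 5)*(v^2 - 7*v + 10) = (v - 5)^2*(v - 2)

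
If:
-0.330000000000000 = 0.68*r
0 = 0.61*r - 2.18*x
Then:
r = -0.49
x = -0.14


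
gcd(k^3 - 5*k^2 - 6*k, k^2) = k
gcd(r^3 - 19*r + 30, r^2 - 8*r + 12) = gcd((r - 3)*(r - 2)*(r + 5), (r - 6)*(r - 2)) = r - 2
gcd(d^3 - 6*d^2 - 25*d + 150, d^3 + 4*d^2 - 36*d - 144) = d - 6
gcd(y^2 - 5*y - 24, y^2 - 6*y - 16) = y - 8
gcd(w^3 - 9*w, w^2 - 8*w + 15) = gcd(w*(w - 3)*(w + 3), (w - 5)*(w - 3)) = w - 3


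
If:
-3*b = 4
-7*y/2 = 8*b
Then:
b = -4/3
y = 64/21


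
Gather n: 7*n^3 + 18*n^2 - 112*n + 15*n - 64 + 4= 7*n^3 + 18*n^2 - 97*n - 60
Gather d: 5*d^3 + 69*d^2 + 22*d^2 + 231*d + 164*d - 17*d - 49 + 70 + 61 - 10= 5*d^3 + 91*d^2 + 378*d + 72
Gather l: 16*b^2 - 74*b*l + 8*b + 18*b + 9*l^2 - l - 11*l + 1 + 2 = 16*b^2 + 26*b + 9*l^2 + l*(-74*b - 12) + 3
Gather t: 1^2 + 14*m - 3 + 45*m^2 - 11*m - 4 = 45*m^2 + 3*m - 6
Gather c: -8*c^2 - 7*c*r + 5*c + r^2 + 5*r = -8*c^2 + c*(5 - 7*r) + r^2 + 5*r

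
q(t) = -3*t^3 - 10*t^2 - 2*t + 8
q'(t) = -9*t^2 - 20*t - 2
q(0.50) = 4.12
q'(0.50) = -14.25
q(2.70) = -129.35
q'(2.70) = -121.61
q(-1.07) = 2.37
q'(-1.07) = 9.10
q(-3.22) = 10.91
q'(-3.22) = -30.92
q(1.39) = -22.16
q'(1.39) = -47.19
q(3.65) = -278.41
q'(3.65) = -194.90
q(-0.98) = 3.18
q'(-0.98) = 8.96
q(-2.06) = -4.09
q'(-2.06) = 1.01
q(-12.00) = 3776.00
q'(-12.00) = -1058.00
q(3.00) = -169.00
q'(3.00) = -143.00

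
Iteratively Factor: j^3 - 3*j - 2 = (j - 2)*(j^2 + 2*j + 1) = (j - 2)*(j + 1)*(j + 1)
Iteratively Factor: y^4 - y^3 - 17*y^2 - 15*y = (y + 1)*(y^3 - 2*y^2 - 15*y) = y*(y + 1)*(y^2 - 2*y - 15) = y*(y - 5)*(y + 1)*(y + 3)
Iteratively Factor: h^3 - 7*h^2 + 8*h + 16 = (h + 1)*(h^2 - 8*h + 16) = (h - 4)*(h + 1)*(h - 4)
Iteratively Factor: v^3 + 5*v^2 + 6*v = (v)*(v^2 + 5*v + 6) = v*(v + 2)*(v + 3)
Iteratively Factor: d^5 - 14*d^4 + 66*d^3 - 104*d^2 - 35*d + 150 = (d - 3)*(d^4 - 11*d^3 + 33*d^2 - 5*d - 50) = (d - 5)*(d - 3)*(d^3 - 6*d^2 + 3*d + 10) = (d - 5)*(d - 3)*(d - 2)*(d^2 - 4*d - 5) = (d - 5)^2*(d - 3)*(d - 2)*(d + 1)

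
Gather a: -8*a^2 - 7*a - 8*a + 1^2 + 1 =-8*a^2 - 15*a + 2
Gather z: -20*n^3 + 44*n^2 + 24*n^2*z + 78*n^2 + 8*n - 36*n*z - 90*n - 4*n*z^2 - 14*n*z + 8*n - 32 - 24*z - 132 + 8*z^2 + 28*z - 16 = -20*n^3 + 122*n^2 - 74*n + z^2*(8 - 4*n) + z*(24*n^2 - 50*n + 4) - 180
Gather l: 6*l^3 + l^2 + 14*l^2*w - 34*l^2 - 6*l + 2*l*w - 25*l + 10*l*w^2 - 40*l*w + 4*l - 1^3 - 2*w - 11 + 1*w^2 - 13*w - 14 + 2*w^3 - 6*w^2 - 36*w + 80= 6*l^3 + l^2*(14*w - 33) + l*(10*w^2 - 38*w - 27) + 2*w^3 - 5*w^2 - 51*w + 54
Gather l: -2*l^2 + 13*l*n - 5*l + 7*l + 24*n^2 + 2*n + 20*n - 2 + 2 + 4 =-2*l^2 + l*(13*n + 2) + 24*n^2 + 22*n + 4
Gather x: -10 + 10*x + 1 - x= 9*x - 9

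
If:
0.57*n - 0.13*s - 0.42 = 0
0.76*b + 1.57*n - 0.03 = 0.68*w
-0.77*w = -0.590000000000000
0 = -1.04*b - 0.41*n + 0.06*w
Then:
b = -0.12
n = 0.41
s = -1.44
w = 0.77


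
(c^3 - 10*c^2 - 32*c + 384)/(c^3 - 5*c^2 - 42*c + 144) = (c - 8)/(c - 3)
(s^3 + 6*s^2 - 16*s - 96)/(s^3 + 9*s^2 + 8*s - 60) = (s^2 - 16)/(s^2 + 3*s - 10)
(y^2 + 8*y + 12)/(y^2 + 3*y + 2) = (y + 6)/(y + 1)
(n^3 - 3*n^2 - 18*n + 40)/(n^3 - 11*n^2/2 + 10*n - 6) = 2*(n^2 - n - 20)/(2*n^2 - 7*n + 6)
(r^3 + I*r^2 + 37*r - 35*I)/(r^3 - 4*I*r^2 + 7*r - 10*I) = (r + 7*I)/(r + 2*I)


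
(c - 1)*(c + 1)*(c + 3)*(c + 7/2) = c^4 + 13*c^3/2 + 19*c^2/2 - 13*c/2 - 21/2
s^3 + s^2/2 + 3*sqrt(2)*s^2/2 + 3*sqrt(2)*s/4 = s*(s + 1/2)*(s + 3*sqrt(2)/2)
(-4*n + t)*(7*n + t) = -28*n^2 + 3*n*t + t^2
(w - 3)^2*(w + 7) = w^3 + w^2 - 33*w + 63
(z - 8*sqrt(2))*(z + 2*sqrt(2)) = z^2 - 6*sqrt(2)*z - 32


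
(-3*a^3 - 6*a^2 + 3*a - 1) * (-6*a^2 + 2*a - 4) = 18*a^5 + 30*a^4 - 18*a^3 + 36*a^2 - 14*a + 4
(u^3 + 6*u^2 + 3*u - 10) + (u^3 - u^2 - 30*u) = 2*u^3 + 5*u^2 - 27*u - 10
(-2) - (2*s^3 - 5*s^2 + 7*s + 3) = -2*s^3 + 5*s^2 - 7*s - 5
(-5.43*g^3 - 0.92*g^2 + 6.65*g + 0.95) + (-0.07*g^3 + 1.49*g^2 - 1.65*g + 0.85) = -5.5*g^3 + 0.57*g^2 + 5.0*g + 1.8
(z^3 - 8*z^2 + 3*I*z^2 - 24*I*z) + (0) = z^3 - 8*z^2 + 3*I*z^2 - 24*I*z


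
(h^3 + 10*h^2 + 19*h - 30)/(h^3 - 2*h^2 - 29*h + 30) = (h + 6)/(h - 6)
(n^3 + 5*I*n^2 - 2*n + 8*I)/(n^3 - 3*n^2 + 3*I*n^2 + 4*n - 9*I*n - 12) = (n + 2*I)/(n - 3)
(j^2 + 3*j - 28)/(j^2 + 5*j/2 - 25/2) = 2*(j^2 + 3*j - 28)/(2*j^2 + 5*j - 25)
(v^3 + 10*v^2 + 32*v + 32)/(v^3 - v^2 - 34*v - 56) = (v + 4)/(v - 7)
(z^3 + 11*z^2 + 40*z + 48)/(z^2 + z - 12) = (z^2 + 7*z + 12)/(z - 3)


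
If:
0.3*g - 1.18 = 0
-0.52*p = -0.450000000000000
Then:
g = 3.93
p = 0.87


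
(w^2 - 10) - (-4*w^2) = 5*w^2 - 10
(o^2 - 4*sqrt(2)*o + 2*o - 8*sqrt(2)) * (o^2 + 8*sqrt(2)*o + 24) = o^4 + 2*o^3 + 4*sqrt(2)*o^3 - 40*o^2 + 8*sqrt(2)*o^2 - 96*sqrt(2)*o - 80*o - 192*sqrt(2)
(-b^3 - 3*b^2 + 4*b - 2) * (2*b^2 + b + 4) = -2*b^5 - 7*b^4 + b^3 - 12*b^2 + 14*b - 8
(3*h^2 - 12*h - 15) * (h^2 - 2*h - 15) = 3*h^4 - 18*h^3 - 36*h^2 + 210*h + 225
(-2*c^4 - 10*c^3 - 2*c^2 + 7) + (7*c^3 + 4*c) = -2*c^4 - 3*c^3 - 2*c^2 + 4*c + 7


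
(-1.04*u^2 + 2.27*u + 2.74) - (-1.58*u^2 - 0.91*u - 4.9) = 0.54*u^2 + 3.18*u + 7.64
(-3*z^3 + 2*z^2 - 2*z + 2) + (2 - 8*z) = -3*z^3 + 2*z^2 - 10*z + 4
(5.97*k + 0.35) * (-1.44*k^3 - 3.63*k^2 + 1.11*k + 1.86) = -8.5968*k^4 - 22.1751*k^3 + 5.3562*k^2 + 11.4927*k + 0.651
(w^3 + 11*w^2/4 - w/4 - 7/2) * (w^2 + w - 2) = w^5 + 15*w^4/4 + w^3/2 - 37*w^2/4 - 3*w + 7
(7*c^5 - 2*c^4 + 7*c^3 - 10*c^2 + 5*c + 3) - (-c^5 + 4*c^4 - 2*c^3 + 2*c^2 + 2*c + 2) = 8*c^5 - 6*c^4 + 9*c^3 - 12*c^2 + 3*c + 1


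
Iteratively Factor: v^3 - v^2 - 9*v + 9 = (v - 3)*(v^2 + 2*v - 3) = (v - 3)*(v - 1)*(v + 3)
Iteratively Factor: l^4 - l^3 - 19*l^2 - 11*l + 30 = (l + 3)*(l^3 - 4*l^2 - 7*l + 10) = (l - 1)*(l + 3)*(l^2 - 3*l - 10) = (l - 1)*(l + 2)*(l + 3)*(l - 5)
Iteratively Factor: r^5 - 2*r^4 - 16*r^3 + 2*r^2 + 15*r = (r - 5)*(r^4 + 3*r^3 - r^2 - 3*r) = (r - 5)*(r - 1)*(r^3 + 4*r^2 + 3*r) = (r - 5)*(r - 1)*(r + 3)*(r^2 + r) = r*(r - 5)*(r - 1)*(r + 3)*(r + 1)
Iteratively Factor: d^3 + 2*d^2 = (d)*(d^2 + 2*d) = d^2*(d + 2)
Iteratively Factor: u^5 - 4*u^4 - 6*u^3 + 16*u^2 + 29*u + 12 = (u + 1)*(u^4 - 5*u^3 - u^2 + 17*u + 12) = (u - 4)*(u + 1)*(u^3 - u^2 - 5*u - 3) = (u - 4)*(u - 3)*(u + 1)*(u^2 + 2*u + 1) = (u - 4)*(u - 3)*(u + 1)^2*(u + 1)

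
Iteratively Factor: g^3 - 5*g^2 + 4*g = (g)*(g^2 - 5*g + 4) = g*(g - 1)*(g - 4)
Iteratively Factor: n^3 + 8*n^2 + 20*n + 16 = (n + 2)*(n^2 + 6*n + 8) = (n + 2)^2*(n + 4)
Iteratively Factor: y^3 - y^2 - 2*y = (y + 1)*(y^2 - 2*y) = y*(y + 1)*(y - 2)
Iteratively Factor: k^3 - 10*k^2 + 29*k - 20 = (k - 5)*(k^2 - 5*k + 4) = (k - 5)*(k - 1)*(k - 4)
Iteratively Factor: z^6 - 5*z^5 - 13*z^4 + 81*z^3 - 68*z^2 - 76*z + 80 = (z - 2)*(z^5 - 3*z^4 - 19*z^3 + 43*z^2 + 18*z - 40) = (z - 2)*(z - 1)*(z^4 - 2*z^3 - 21*z^2 + 22*z + 40) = (z - 2)*(z - 1)*(z + 1)*(z^3 - 3*z^2 - 18*z + 40) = (z - 5)*(z - 2)*(z - 1)*(z + 1)*(z^2 + 2*z - 8) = (z - 5)*(z - 2)^2*(z - 1)*(z + 1)*(z + 4)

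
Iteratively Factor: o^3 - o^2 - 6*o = (o)*(o^2 - o - 6) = o*(o + 2)*(o - 3)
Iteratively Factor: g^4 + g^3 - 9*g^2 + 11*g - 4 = (g - 1)*(g^3 + 2*g^2 - 7*g + 4) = (g - 1)^2*(g^2 + 3*g - 4) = (g - 1)^2*(g + 4)*(g - 1)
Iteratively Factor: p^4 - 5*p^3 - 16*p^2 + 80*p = (p - 4)*(p^3 - p^2 - 20*p) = (p - 4)*(p + 4)*(p^2 - 5*p) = (p - 5)*(p - 4)*(p + 4)*(p)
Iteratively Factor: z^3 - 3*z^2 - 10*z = (z + 2)*(z^2 - 5*z) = (z - 5)*(z + 2)*(z)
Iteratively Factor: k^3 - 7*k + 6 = (k - 2)*(k^2 + 2*k - 3) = (k - 2)*(k + 3)*(k - 1)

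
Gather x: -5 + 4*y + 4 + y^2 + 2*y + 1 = y^2 + 6*y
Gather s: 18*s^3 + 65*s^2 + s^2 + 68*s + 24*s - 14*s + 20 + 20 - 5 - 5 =18*s^3 + 66*s^2 + 78*s + 30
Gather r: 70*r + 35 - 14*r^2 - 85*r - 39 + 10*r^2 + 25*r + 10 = -4*r^2 + 10*r + 6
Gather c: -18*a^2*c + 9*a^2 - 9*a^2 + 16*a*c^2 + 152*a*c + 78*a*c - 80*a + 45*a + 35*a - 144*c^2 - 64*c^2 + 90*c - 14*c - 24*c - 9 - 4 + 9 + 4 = c^2*(16*a - 208) + c*(-18*a^2 + 230*a + 52)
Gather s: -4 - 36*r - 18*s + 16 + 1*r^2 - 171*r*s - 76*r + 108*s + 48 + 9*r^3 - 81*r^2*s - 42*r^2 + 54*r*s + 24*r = 9*r^3 - 41*r^2 - 88*r + s*(-81*r^2 - 117*r + 90) + 60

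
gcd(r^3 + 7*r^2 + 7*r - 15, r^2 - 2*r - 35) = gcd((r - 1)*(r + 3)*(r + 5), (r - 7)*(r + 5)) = r + 5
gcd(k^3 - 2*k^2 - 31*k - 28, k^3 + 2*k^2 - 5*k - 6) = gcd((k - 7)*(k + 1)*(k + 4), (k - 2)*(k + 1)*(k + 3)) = k + 1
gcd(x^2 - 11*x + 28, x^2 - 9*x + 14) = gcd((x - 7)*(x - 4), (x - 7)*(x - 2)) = x - 7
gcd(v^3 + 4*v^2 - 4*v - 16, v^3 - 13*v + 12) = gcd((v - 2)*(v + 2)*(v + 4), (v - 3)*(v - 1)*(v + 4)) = v + 4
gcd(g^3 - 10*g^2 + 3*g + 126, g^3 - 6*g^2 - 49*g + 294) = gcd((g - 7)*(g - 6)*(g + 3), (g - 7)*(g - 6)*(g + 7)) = g^2 - 13*g + 42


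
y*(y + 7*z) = y^2 + 7*y*z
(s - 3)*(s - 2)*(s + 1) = s^3 - 4*s^2 + s + 6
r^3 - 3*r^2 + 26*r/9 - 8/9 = (r - 4/3)*(r - 1)*(r - 2/3)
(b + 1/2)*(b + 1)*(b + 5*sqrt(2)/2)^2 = b^4 + 3*b^3/2 + 5*sqrt(2)*b^3 + 15*sqrt(2)*b^2/2 + 13*b^2 + 5*sqrt(2)*b/2 + 75*b/4 + 25/4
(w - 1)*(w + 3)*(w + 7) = w^3 + 9*w^2 + 11*w - 21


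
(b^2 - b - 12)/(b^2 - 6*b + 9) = (b^2 - b - 12)/(b^2 - 6*b + 9)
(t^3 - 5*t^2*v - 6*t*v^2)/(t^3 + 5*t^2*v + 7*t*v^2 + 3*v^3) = t*(t - 6*v)/(t^2 + 4*t*v + 3*v^2)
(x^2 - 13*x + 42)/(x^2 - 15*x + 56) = (x - 6)/(x - 8)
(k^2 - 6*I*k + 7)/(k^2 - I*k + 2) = (k - 7*I)/(k - 2*I)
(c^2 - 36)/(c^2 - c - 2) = (36 - c^2)/(-c^2 + c + 2)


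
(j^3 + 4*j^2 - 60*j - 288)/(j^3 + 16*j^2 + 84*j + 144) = (j - 8)/(j + 4)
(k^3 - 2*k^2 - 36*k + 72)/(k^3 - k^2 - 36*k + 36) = (k - 2)/(k - 1)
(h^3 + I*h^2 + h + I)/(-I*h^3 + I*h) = (I*h^3 - h^2 + I*h - 1)/(h^3 - h)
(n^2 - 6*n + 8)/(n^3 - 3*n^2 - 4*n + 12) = (n - 4)/(n^2 - n - 6)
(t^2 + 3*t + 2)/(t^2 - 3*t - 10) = (t + 1)/(t - 5)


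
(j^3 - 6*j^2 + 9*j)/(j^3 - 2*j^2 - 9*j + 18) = j*(j - 3)/(j^2 + j - 6)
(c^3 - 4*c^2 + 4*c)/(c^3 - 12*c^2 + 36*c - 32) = c/(c - 8)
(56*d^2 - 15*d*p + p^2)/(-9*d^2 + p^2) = (-56*d^2 + 15*d*p - p^2)/(9*d^2 - p^2)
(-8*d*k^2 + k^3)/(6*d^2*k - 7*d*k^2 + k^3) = k*(-8*d + k)/(6*d^2 - 7*d*k + k^2)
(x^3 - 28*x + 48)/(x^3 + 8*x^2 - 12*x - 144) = (x - 2)/(x + 6)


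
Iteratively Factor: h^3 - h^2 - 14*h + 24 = (h + 4)*(h^2 - 5*h + 6) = (h - 2)*(h + 4)*(h - 3)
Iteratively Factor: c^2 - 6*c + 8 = (c - 2)*(c - 4)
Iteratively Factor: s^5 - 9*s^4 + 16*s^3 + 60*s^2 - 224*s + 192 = (s - 4)*(s^4 - 5*s^3 - 4*s^2 + 44*s - 48) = (s - 4)*(s - 2)*(s^3 - 3*s^2 - 10*s + 24) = (s - 4)*(s - 2)^2*(s^2 - s - 12) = (s - 4)^2*(s - 2)^2*(s + 3)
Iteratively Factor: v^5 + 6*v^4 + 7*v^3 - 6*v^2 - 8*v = (v + 4)*(v^4 + 2*v^3 - v^2 - 2*v) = (v - 1)*(v + 4)*(v^3 + 3*v^2 + 2*v) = (v - 1)*(v + 2)*(v + 4)*(v^2 + v) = (v - 1)*(v + 1)*(v + 2)*(v + 4)*(v)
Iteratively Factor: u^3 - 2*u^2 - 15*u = (u + 3)*(u^2 - 5*u) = u*(u + 3)*(u - 5)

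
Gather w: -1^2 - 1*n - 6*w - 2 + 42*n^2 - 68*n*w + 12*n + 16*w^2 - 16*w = 42*n^2 + 11*n + 16*w^2 + w*(-68*n - 22) - 3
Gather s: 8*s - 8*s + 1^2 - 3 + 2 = 0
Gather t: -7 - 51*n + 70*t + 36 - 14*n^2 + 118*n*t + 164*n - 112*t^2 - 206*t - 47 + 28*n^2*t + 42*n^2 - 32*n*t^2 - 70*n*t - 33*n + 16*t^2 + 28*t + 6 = 28*n^2 + 80*n + t^2*(-32*n - 96) + t*(28*n^2 + 48*n - 108) - 12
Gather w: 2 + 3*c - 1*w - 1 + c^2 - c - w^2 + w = c^2 + 2*c - w^2 + 1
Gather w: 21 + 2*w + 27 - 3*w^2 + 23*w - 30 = -3*w^2 + 25*w + 18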